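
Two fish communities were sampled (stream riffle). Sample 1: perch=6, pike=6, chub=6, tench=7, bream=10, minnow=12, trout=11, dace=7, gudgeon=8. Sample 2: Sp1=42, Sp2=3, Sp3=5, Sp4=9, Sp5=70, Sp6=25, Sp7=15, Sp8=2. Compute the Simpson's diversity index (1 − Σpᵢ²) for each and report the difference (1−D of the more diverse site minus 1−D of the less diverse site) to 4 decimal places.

Sample 1: N=73, proportions 0.0821918, 0.0821918, 0.0821918, 0.0958904, 0.1369863, 0.1643836, 0.1506849, 0.0958904, 0.109589, giving 1−D = 0.8808407 (working shown to 7 dp, full precision carried).
Sample 2: N=171, proportions 0.245614, 0.0175439, 0.0292398, 0.0526316, 0.4093567, 0.1461988, 0.0877193, 0.0116959, giving 1−D = 0.7389624.
Difference = |0.8808407 − 0.7389624| = 0.1418783, i.e. 0.1419 to 4 decimal places.

0.1419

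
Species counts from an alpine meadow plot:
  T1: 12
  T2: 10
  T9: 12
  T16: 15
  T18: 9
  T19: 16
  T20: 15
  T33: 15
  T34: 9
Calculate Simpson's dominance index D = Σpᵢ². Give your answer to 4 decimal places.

Total N = 12+10+12+15+9+16+15+15+9 = 113, so the proportions are 0.106195, 0.088496, 0.106195, 0.132743, 0.079646, 0.141593, 0.132743, 0.132743, 0.079646 (working shown to 6 dp, full precision carried).
D = 0.106195² + 0.088496² + 0.106195² + 0.132743² + 0.079646² + 0.141593² + 0.132743² + 0.132743² + 0.079646² = 0.011277 + 0.007831 + 0.011277 + 0.017621 + 0.006343 + 0.020049 + 0.017621 + 0.017621 + 0.006343 = 0.115984.
To 4 decimal places, D = 0.1160.

0.1160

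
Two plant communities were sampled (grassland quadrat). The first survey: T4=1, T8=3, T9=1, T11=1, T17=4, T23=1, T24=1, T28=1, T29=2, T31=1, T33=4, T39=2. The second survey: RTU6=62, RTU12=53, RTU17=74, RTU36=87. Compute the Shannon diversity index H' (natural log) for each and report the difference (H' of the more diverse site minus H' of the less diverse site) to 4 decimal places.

The first survey: N=22, proportions 0.0454545, 0.1363636, 0.0454545, 0.0454545, 0.1818182, 0.0454545, 0.0454545, 0.0454545, 0.0909091, 0.0454545, 0.1818182, 0.0909091, giving H' = 2.3110979 (working shown to 7 dp, full precision carried).
The second survey: N=276, proportions 0.2246377, 0.192029, 0.2681159, 0.3152174, giving H' = 1.3691595.
Difference = |2.3110979 − 1.3691595| = 0.9419384, i.e. 0.9419 to 4 decimal places.

0.9419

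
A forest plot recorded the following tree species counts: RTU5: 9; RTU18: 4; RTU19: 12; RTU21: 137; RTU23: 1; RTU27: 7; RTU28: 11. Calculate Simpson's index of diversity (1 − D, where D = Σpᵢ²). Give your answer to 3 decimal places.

0.415

Total N = 9+4+12+137+1+7+11 = 181, so the proportions are 0.04972, 0.0221, 0.0663, 0.75691, 0.00552, 0.03867, 0.06077 (working shown to 5 dp, full precision carried).
D = 0.04972² + 0.0221² + 0.0663² + 0.75691² + 0.00552² + 0.03867² + 0.06077² = 0.00247 + 0.00049 + 0.00440 + 0.57291 + 0.00003 + 0.00150 + 0.00369 = 0.58548.
So 1 − D = 0.41452, i.e. 0.415 to 3 decimal places.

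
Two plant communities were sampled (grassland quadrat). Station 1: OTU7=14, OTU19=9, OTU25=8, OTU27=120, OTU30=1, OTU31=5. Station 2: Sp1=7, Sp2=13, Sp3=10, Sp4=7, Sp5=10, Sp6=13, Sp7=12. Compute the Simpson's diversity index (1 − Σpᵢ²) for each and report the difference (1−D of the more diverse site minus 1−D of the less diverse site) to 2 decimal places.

Station 1: N=157, proportions 0.0892, 0.0573, 0.051, 0.7643, 0.0064, 0.0318, giving 1−D = 0.4009 (working shown to 4 dp, full precision carried).
Station 2: N=72, proportions 0.0972, 0.1806, 0.1389, 0.0972, 0.1389, 0.1806, 0.1667, giving 1−D = 0.8495.
Difference = |0.4009 − 0.8495| = 0.4486, i.e. 0.45 to 2 decimal places.

0.45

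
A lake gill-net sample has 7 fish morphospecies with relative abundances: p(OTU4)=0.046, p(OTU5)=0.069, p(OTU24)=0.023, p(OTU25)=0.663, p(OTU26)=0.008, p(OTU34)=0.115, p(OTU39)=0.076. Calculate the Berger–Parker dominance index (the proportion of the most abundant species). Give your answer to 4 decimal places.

The largest proportion is 0.663, i.e. d = 0.6630 to 4 decimal places.

0.6630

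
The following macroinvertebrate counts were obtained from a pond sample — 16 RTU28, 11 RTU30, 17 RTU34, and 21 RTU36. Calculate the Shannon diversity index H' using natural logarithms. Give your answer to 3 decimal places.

1.361

Total N = 16+11+17+21 = 65, so the proportions are 0.246154, 0.169231, 0.261538, 0.323077 (working shown to 6 dp, full precision carried).
Each pᵢ ln pᵢ term: 0.246154×(-1.401799)=-0.345058, 0.169231×(-1.776492)=-0.300637, 0.261538×(-1.341174)=-0.350769, 0.323077×(-1.129865)=-0.365033.
Sum = -1.361497, so H' = 1.361.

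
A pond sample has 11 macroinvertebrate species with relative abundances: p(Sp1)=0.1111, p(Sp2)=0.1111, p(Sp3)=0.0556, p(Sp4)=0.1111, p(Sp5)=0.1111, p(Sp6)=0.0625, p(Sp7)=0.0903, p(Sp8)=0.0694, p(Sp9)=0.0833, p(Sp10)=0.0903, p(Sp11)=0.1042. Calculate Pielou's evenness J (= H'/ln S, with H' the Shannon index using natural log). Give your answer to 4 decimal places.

0.9894

H' = −Σ pᵢ ln pᵢ = −((-0.244123) + (-0.244123) + (-0.160660) + (-0.244123) + (-0.244123) + (-0.173287) + (-0.217137) + (-0.185150) + (-0.207026) + (-0.217137) + (-0.235642)) = 2.372531 (working shown to 6 dp, full precision carried).
With S = 11 species, ln S = 2.397895, so J = 2.372531/2.397895 = 0.989422, i.e. 0.9894 to 4 decimal places.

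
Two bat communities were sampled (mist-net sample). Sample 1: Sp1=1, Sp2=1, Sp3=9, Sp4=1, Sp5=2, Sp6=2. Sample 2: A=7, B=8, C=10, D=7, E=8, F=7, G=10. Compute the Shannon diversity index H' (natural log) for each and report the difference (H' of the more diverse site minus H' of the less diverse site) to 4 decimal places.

0.5711

Sample 1: N=16, proportions 0.0625, 0.0625, 0.5625, 0.0625, 0.125, 0.125, giving H' = 1.3633631 (working shown to 7 dp, full precision carried).
Sample 2: N=57, proportions 0.122807, 0.1403509, 0.1754386, 0.122807, 0.1403509, 0.122807, 0.1754386, giving H' = 1.9345095.
Difference = |1.3633631 − 1.9345095| = 0.5711464, i.e. 0.5711 to 4 decimal places.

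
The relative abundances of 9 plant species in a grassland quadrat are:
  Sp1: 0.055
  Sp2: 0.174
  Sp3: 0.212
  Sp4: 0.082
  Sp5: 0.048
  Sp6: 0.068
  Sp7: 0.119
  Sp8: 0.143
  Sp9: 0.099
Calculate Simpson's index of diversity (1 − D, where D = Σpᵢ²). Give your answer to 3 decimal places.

D = 0.055² + 0.174² + 0.212² + 0.082² + 0.048² + 0.068² + 0.119² + 0.143² + 0.099² = 0.00302 + 0.03028 + 0.04494 + 0.00672 + 0.00230 + 0.00462 + 0.01416 + 0.02045 + 0.00980 = 0.13631 (working shown to 5 dp, full precision carried).
So 1 − D = 0.86369, i.e. 0.864 to 3 decimal places.

0.864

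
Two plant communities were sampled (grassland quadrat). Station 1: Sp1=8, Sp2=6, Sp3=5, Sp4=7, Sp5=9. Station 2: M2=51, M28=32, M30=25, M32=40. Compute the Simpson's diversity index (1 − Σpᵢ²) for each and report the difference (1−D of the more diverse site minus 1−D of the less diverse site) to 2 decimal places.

0.06

Station 1: N=35, proportions 0.2286, 0.1714, 0.1429, 0.2, 0.2571, giving 1−D = 0.7918 (working shown to 4 dp, full precision carried).
Station 2: N=148, proportions 0.3446, 0.2162, 0.1689, 0.2703, giving 1−D = 0.7329.
Difference = |0.7918 − 0.7329| = 0.0589, i.e. 0.06 to 2 decimal places.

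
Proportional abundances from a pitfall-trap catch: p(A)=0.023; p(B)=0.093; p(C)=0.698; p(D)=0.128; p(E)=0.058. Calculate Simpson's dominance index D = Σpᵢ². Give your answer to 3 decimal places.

D = 0.023² + 0.093² + 0.698² + 0.128² + 0.058² = 0.00053 + 0.00865 + 0.48720 + 0.01638 + 0.00336 = 0.51613 (working shown to 5 dp, full precision carried).
To 3 decimal places, D = 0.516.

0.516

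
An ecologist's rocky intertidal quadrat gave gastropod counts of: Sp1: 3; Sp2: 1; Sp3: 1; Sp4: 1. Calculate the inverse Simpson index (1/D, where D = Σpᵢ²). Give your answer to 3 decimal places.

3.000

Total N = 3+1+1+1 = 6, so the proportions are 0.5, 0.166667, 0.166667, 0.166667 (working shown to 6 dp, full precision carried).
D = 0.5² + 0.166667² + 0.166667² + 0.166667² = 0.250000 + 0.027778 + 0.027778 + 0.027778 = 0.333333.
So 1/D = 3.00000, i.e. 3.000 to 3 decimal places.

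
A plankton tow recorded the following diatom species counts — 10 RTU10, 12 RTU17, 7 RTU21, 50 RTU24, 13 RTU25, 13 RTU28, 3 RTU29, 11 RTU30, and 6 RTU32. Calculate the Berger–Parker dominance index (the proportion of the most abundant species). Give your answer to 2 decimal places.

Total N = 10+12+7+50+13+13+3+11+6 = 125, so the proportions are 0.08, 0.096, 0.056, 0.4, 0.104, 0.104, 0.024, 0.088, 0.048 (working shown to 4 dp, full precision carried).
The largest proportion is 0.4, i.e. d = 0.40 to 2 decimal places.

0.40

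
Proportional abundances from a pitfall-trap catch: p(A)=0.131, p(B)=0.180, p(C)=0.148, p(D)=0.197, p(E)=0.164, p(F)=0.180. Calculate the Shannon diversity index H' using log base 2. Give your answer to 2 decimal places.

2.57

Each pᵢ log₂ pᵢ term (working shown to 4 dp, full precision carried): 0.131×(-2.9324)=-0.3841, 0.18×(-2.4739)=-0.4453, 0.148×(-2.7563)=-0.4079, 0.197×(-2.3437)=-0.4617, 0.164×(-2.6082)=-0.4278, 0.18×(-2.4739)=-0.4453.
Sum = -2.5722, so H' = 2.57.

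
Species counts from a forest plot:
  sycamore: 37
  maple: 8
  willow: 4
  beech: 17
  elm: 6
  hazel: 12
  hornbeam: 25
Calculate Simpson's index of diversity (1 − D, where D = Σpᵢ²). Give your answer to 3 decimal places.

0.786

Total N = 37+8+4+17+6+12+25 = 109, so the proportions are 0.33945, 0.07339, 0.0367, 0.15596, 0.05505, 0.11009, 0.22936 (working shown to 5 dp, full precision carried).
D = 0.33945² + 0.07339² + 0.0367² + 0.15596² + 0.05505² + 0.11009² + 0.22936² = 0.11523 + 0.00539 + 0.00135 + 0.02432 + 0.00303 + 0.01212 + 0.05260 = 0.21404.
So 1 − D = 0.78596, i.e. 0.786 to 3 decimal places.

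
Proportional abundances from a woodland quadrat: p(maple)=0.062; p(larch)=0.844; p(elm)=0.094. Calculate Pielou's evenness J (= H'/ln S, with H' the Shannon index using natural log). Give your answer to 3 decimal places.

0.490

H' = −Σ pᵢ ln pᵢ = −((-0.17240) + (-0.14314) + (-0.22226)) = 0.53780 (working shown to 5 dp, full precision carried).
With S = 3 species, ln S = 1.09861, so J = 0.53780/1.09861 = 0.48953, i.e. 0.490 to 3 decimal places.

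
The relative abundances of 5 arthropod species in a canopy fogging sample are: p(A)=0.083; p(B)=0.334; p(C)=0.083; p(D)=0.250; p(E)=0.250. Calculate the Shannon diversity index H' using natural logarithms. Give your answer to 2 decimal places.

1.47

Each pᵢ ln pᵢ term (working shown to 4 dp, full precision carried): 0.083×(-2.4889)=-0.2066, 0.334×(-1.0966)=-0.3663, 0.083×(-2.4889)=-0.2066, 0.25×(-1.3863)=-0.3466, 0.25×(-1.3863)=-0.3466.
Sum = -1.4726, so H' = 1.47.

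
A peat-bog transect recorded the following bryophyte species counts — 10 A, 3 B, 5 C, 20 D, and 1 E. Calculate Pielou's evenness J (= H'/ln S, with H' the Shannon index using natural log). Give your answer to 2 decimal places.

Total N = 10+3+5+20+1 = 39, so the proportions are 0.2564, 0.0769, 0.1282, 0.5128, 0.0256 (working shown to 4 dp, full precision carried).
H' = −Σ pᵢ ln pᵢ = −((-0.3490) + (-0.1973) + (-0.2633) + (-0.3425) + (-0.0939)) = 1.2460.
With S = 5 species, ln S = 1.6094, so J = 1.2460/1.6094 = 0.7742, i.e. 0.77 to 2 decimal places.

0.77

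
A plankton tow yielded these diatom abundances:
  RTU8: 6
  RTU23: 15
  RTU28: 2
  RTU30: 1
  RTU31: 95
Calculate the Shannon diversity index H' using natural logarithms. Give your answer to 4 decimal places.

Total N = 6+15+2+1+95 = 119, so the proportions are 0.05042, 0.12605, 0.016807, 0.008403, 0.798319 (working shown to 6 dp, full precision carried).
Each pᵢ ln pᵢ term: 0.05042×(-2.987364)=-0.150623, 0.12605×(-2.071073)=-0.261060, 0.016807×(-4.085976)=-0.068672, 0.008403×(-4.779123)=-0.040161, 0.798319×(-0.225247)=-0.179819.
Sum = -0.700334, so H' = 0.7003.

0.7003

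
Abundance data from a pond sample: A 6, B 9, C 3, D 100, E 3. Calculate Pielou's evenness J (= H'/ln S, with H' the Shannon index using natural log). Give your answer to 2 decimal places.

Total N = 6+9+3+100+3 = 121, so the proportions are 0.0496, 0.0744, 0.0248, 0.8264, 0.0248 (working shown to 4 dp, full precision carried).
H' = −Σ pᵢ ln pᵢ = −((-0.1490) + (-0.1933) + (-0.0917) + (-0.1575) + (-0.0917)) = 0.6831.
With S = 5 species, ln S = 1.6094, so J = 0.6831/1.6094 = 0.4244, i.e. 0.42 to 2 decimal places.

0.42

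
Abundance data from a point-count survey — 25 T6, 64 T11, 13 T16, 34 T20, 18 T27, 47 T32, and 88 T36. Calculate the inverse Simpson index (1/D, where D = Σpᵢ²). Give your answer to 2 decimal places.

Total N = 25+64+13+34+18+47+88 = 289, so the proportions are 0.086505, 0.221453, 0.044983, 0.117647, 0.062284, 0.16263, 0.304498 (working shown to 6 dp, full precision carried).
D = 0.086505² + 0.221453² + 0.044983² + 0.117647² + 0.062284² + 0.16263² + 0.304498² = 0.007483 + 0.049042 + 0.002023 + 0.013841 + 0.003879 + 0.026448 + 0.092719 = 0.195436.
So 1/D = 5.1168, i.e. 5.12 to 2 decimal places.

5.12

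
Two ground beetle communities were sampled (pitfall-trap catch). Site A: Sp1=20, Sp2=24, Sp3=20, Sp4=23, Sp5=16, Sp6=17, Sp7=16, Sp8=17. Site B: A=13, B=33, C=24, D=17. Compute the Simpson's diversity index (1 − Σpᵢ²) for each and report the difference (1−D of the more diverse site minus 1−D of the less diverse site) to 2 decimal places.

Site A: N=153, proportions 0.130719, 0.156863, 0.130719, 0.150327, 0.104575, 0.111111, 0.104575, 0.111111, giving 1−D = 0.872058 (working shown to 6 dp, full precision carried).
Site B: N=87, proportions 0.149425, 0.37931, 0.275862, 0.195402, giving 1−D = 0.719514.
Difference = |0.872058 − 0.719514| = 0.152544, i.e. 0.15 to 2 decimal places.

0.15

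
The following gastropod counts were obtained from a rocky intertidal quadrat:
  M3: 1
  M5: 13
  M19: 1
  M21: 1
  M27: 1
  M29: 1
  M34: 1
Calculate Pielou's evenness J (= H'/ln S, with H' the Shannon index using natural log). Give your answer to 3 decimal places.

Total N = 1+13+1+1+1+1+1 = 19, so the proportions are 0.05263, 0.68421, 0.05263, 0.05263, 0.05263, 0.05263, 0.05263 (working shown to 5 dp, full precision carried).
H' = −Σ pᵢ ln pᵢ = −((-0.15497) + (-0.25965) + (-0.15497) + (-0.15497) + (-0.15497) + (-0.15497) + (-0.15497)) = 1.18947.
With S = 7 species, ln S = 1.94591, so J = 1.18947/1.94591 = 0.61127, i.e. 0.611 to 3 decimal places.

0.611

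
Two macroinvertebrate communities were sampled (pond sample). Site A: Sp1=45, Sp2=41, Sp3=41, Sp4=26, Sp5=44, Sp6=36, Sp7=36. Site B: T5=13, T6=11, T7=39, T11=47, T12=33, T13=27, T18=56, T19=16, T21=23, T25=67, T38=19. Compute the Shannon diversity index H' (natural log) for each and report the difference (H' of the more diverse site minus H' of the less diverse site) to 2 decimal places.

Site A: N=269, proportions 0.1673, 0.1524, 0.1524, 0.0967, 0.1636, 0.1338, 0.1338, giving H' = 1.9328 (working shown to 4 dp, full precision carried).
Site B: N=351, proportions 0.037, 0.0313, 0.1111, 0.1339, 0.094, 0.0769, 0.1595, 0.0456, 0.0655, 0.1909, 0.0541, giving H' = 2.2497.
Difference = |1.9328 − 2.2497| = 0.3169, i.e. 0.32 to 2 decimal places.

0.32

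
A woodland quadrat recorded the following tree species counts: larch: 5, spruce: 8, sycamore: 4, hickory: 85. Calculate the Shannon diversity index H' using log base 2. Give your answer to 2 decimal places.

0.90

Total N = 5+8+4+85 = 102, so the proportions are 0.049, 0.0784, 0.0392, 0.8333 (working shown to 4 dp, full precision carried).
Each pᵢ log₂ pᵢ term: 0.049×(-4.3505)=-0.2133, 0.0784×(-3.6724)=-0.2880, 0.0392×(-4.6724)=-0.1832, 0.8333×(-0.2630)=-0.2192.
Sum = -0.9037, so H' = 0.90.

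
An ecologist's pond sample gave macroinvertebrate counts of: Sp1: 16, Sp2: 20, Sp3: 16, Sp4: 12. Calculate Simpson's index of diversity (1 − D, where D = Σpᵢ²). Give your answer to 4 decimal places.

Total N = 16+20+16+12 = 64, so the proportions are 0.25, 0.3125, 0.25, 0.1875 (working shown to 6 dp, full precision carried).
D = 0.25² + 0.3125² + 0.25² + 0.1875² = 0.062500 + 0.097656 + 0.062500 + 0.035156 = 0.257812.
So 1 − D = 0.742188, i.e. 0.7422 to 4 decimal places.

0.7422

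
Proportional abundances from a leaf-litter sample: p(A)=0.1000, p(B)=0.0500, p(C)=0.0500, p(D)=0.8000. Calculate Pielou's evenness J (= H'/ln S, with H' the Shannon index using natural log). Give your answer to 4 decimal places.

H' = −Σ pᵢ ln pᵢ = −((-0.230259) + (-0.149787) + (-0.149787) + (-0.178515)) = 0.708347 (working shown to 6 dp, full precision carried).
With S = 4 species, ln S = 1.386294, so J = 0.708347/1.386294 = 0.510964, i.e. 0.5110 to 4 decimal places.

0.5110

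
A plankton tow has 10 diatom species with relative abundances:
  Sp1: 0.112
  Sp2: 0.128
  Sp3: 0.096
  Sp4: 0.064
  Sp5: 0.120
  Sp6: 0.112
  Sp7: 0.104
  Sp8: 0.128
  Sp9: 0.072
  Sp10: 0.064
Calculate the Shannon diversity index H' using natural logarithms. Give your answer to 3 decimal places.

Each pᵢ ln pᵢ term (working shown to 5 dp, full precision carried): 0.112×(-2.18926)=-0.24520, 0.128×(-2.05573)=-0.26313, 0.096×(-2.34341)=-0.22497, 0.064×(-2.74887)=-0.17593, 0.12×(-2.12026)=-0.25443, 0.112×(-2.18926)=-0.24520, 0.104×(-2.26336)=-0.23539, 0.128×(-2.05573)=-0.26313, 0.072×(-2.63109)=-0.18944, 0.064×(-2.74887)=-0.17593.
Sum = -2.27274, so H' = 2.273.

2.273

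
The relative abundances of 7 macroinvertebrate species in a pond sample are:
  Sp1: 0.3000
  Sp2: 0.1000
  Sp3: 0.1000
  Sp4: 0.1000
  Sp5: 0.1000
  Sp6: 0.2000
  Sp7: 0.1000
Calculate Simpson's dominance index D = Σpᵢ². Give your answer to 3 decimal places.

0.180

D = 0.3² + 0.1² + 0.1² + 0.1² + 0.1² + 0.2² + 0.1² = 0.09000 + 0.01000 + 0.01000 + 0.01000 + 0.01000 + 0.04000 + 0.01000 = 0.18000 (working shown to 5 dp, full precision carried).
To 3 decimal places, D = 0.180.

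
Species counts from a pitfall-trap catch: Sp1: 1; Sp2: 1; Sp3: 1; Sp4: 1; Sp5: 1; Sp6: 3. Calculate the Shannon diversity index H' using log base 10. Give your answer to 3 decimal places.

Total N = 1+1+1+1+1+3 = 8, so the proportions are 0.125, 0.125, 0.125, 0.125, 0.125, 0.375 (working shown to 5 dp, full precision carried).
Each pᵢ log₁₀ pᵢ term: 0.125×(-0.90309)=-0.11289, 0.125×(-0.90309)=-0.11289, 0.125×(-0.90309)=-0.11289, 0.125×(-0.90309)=-0.11289, 0.125×(-0.90309)=-0.11289, 0.375×(-0.42597)=-0.15974.
Sum = -0.72417, so H' = 0.724.

0.724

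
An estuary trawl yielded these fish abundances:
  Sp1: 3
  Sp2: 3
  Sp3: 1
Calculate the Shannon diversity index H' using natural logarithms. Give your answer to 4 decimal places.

1.0042

Total N = 3+3+1 = 7, so the proportions are 0.428571, 0.428571, 0.142857 (working shown to 6 dp, full precision carried).
Each pᵢ ln pᵢ term: 0.428571×(-0.847298)=-0.363128, 0.428571×(-0.847298)=-0.363128, 0.142857×(-1.945910)=-0.277987.
Sum = -1.004242, so H' = 1.0042.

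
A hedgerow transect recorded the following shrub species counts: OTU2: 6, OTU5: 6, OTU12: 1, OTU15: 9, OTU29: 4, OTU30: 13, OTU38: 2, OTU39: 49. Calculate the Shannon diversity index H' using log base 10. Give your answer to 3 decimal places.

0.640

Total N = 6+6+1+9+4+13+2+49 = 90, so the proportions are 0.066667, 0.066667, 0.011111, 0.1, 0.044444, 0.144444, 0.022222, 0.544444 (working shown to 6 dp, full precision carried).
Each pᵢ log₁₀ pᵢ term: 0.066667×(-1.176091)=-0.078406, 0.066667×(-1.176091)=-0.078406, 0.011111×(-1.954243)=-0.021714, 0.1×(-1.000000)=-0.100000, 0.044444×(-1.352183)=-0.060097, 0.144444×(-0.840299)=-0.121377, 0.022222×(-1.653213)=-0.036738, 0.544444×(-0.264046)=-0.143759.
Sum = -0.640496, so H' = 0.640.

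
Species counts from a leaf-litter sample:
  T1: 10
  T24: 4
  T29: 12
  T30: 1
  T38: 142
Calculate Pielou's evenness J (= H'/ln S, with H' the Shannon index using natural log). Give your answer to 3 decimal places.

0.385

Total N = 10+4+12+1+142 = 169, so the proportions are 0.05917, 0.02367, 0.07101, 0.00592, 0.84024 (working shown to 5 dp, full precision carried).
H' = −Σ pᵢ ln pᵢ = −((-0.16730) + (-0.08861) + (-0.18781) + (-0.03035) + (-0.14626)) = 0.62033.
With S = 5 species, ln S = 1.60944, so J = 0.62033/1.60944 = 0.38543, i.e. 0.385 to 3 decimal places.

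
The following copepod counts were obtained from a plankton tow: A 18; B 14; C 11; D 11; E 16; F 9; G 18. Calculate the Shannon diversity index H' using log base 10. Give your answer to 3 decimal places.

Total N = 18+14+11+11+16+9+18 = 97, so the proportions are 0.18557, 0.14433, 0.1134, 0.1134, 0.16495, 0.09278, 0.18557 (working shown to 5 dp, full precision carried).
Each pᵢ log₁₀ pᵢ term: 0.18557×(-0.73150)=-0.13574, 0.14433×(-0.84064)=-0.12133, 0.1134×(-0.94538)=-0.10721, 0.1134×(-0.94538)=-0.10721, 0.16495×(-0.78265)=-0.12910, 0.09278×(-1.03253)=-0.09580, 0.18557×(-0.73150)=-0.13574.
Sum = -0.83213, so H' = 0.832.

0.832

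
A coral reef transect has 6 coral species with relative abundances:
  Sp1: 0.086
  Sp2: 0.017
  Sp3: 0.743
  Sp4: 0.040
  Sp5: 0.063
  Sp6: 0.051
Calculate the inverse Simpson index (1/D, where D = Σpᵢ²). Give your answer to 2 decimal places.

D = 0.086² + 0.017² + 0.743² + 0.04² + 0.063² + 0.051² = 0.00740 + 0.00029 + 0.55205 + 0.00160 + 0.00397 + 0.00260 = 0.56790 (working shown to 5 dp, full precision carried).
So 1/D = 1.7609, i.e. 1.76 to 2 decimal places.

1.76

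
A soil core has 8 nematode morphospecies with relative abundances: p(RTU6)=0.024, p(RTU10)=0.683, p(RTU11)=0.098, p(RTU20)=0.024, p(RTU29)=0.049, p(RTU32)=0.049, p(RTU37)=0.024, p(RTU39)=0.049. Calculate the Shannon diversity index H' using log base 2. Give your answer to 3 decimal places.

Each pᵢ log₂ pᵢ term (working shown to 5 dp, full precision carried): 0.024×(-5.38082)=-0.12914, 0.683×(-0.55004)=-0.37568, 0.098×(-3.35107)=-0.32841, 0.024×(-5.38082)=-0.12914, 0.049×(-4.35107)=-0.21320, 0.049×(-4.35107)=-0.21320, 0.024×(-5.38082)=-0.12914, 0.049×(-4.35107)=-0.21320.
Sum = -1.73111, so H' = 1.731.

1.731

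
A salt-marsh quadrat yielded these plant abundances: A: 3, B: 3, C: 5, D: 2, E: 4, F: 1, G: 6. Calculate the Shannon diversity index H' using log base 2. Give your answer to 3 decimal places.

2.642

Total N = 3+3+5+2+4+1+6 = 24, so the proportions are 0.125, 0.125, 0.20833, 0.08333, 0.16667, 0.04167, 0.25 (working shown to 5 dp, full precision carried).
Each pᵢ log₂ pᵢ term: 0.125×(-3.00000)=-0.37500, 0.125×(-3.00000)=-0.37500, 0.20833×(-2.26303)=-0.47147, 0.08333×(-3.58496)=-0.29875, 0.16667×(-2.58496)=-0.43083, 0.04167×(-4.58496)=-0.19104, 0.25×(-2.00000)=-0.50000.
Sum = -2.64208, so H' = 2.642.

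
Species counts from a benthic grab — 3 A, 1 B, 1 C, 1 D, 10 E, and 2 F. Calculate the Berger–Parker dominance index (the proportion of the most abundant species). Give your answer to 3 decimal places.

Total N = 3+1+1+1+10+2 = 18, so the proportions are 0.16667, 0.05556, 0.05556, 0.05556, 0.55556, 0.11111 (working shown to 5 dp, full precision carried).
The largest proportion is 0.55556, i.e. d = 0.556 to 3 decimal places.

0.556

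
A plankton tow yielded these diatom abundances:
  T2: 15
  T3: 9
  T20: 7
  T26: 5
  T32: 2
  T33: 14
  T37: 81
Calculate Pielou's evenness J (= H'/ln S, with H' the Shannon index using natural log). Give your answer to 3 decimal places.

0.673

Total N = 15+9+7+5+2+14+81 = 133, so the proportions are 0.11278, 0.06767, 0.05263, 0.03759, 0.01504, 0.10526, 0.60902 (working shown to 5 dp, full precision carried).
H' = −Σ pᵢ ln pᵢ = −((-0.24612) + (-0.18224) + (-0.15497) + (-0.12334) + (-0.06312) + (-0.23698) + (-0.30201)) = 1.30879.
With S = 7 species, ln S = 1.94591, so J = 1.30879/1.94591 = 0.67258, i.e. 0.673 to 3 decimal places.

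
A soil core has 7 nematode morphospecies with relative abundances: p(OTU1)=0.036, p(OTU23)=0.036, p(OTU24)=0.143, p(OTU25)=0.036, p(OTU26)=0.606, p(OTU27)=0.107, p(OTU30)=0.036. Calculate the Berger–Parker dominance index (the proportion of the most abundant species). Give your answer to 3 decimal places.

0.606

The largest proportion is 0.606, i.e. d = 0.606 to 3 decimal places.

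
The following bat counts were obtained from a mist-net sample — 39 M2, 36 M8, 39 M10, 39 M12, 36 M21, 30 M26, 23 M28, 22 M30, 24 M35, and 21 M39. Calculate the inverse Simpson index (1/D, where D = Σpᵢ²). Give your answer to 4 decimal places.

Total N = 39+36+39+39+36+30+23+22+24+21 = 309, so the proportions are 0.12621359, 0.11650485, 0.12621359, 0.12621359, 0.11650485, 0.09708738, 0.07443366, 0.07119741, 0.0776699, 0.06796117 (working shown to 8 dp, full precision carried).
D = 0.12621359² + 0.11650485² + 0.12621359² + 0.12621359² + 0.11650485² + 0.09708738² + 0.07443366² + 0.07119741² + 0.0776699² + 0.06796117² = 0.01592987 + 0.01357338 + 0.01592987 + 0.01592987 + 0.01357338 + 0.00942596 + 0.00554037 + 0.00506907 + 0.00603261 + 0.00461872 = 0.10562311.
So 1/D = 9.467625, i.e. 9.4676 to 4 decimal places.

9.4676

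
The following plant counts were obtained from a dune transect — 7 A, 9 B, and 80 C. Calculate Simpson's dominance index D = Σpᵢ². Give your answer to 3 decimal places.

0.709

Total N = 7+9+80 = 96, so the proportions are 0.07292, 0.09375, 0.83333 (working shown to 5 dp, full precision carried).
D = 0.07292² + 0.09375² + 0.83333² = 0.00532 + 0.00879 + 0.69444 = 0.70855.
To 3 decimal places, D = 0.709.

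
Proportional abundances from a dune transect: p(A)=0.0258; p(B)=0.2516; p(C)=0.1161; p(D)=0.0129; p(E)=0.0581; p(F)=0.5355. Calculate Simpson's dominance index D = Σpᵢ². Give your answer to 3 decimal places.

D = 0.0258² + 0.2516² + 0.1161² + 0.0129² + 0.0581² + 0.5355² = 0.00067 + 0.06330 + 0.01348 + 0.00017 + 0.00338 + 0.28676 = 0.36775 (working shown to 5 dp, full precision carried).
To 3 decimal places, D = 0.368.

0.368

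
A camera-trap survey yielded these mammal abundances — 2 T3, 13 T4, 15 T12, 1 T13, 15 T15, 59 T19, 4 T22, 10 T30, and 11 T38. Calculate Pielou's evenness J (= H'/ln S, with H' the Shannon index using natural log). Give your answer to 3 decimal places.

Total N = 2+13+15+1+15+59+4+10+11 = 130, so the proportions are 0.01538, 0.1, 0.11538, 0.00769, 0.11538, 0.45385, 0.03077, 0.07692, 0.08462 (working shown to 5 dp, full precision carried).
H' = −Σ pᵢ ln pᵢ = −((-0.06422) + (-0.23026) + (-0.24917) + (-0.03744) + (-0.24917) + (-0.35854) + (-0.10712) + (-0.19730) + (-0.20897)) = 1.70219.
With S = 9 species, ln S = 2.19722, so J = 1.70219/2.19722 = 0.77470, i.e. 0.775 to 3 decimal places.

0.775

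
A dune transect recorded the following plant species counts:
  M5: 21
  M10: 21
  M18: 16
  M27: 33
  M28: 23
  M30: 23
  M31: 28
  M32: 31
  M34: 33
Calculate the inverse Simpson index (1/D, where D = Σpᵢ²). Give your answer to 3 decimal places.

Total N = 21+21+16+33+23+23+28+31+33 = 229, so the proportions are 0.0917031, 0.0917031, 0.069869, 0.1441048, 0.1004367, 0.1004367, 0.1222707, 0.1353712, 0.1441048 (working shown to 7 dp, full precision carried).
D = 0.0917031² + 0.0917031² + 0.069869² + 0.1441048² + 0.1004367² + 0.1004367² + 0.1222707² + 0.1353712² + 0.1441048² = 0.0084095 + 0.0084095 + 0.0048817 + 0.0207662 + 0.0100875 + 0.0100875 + 0.0149501 + 0.0183254 + 0.0207662 = 0.1166835.
So 1/D = 8.57019, i.e. 8.570 to 3 decimal places.

8.570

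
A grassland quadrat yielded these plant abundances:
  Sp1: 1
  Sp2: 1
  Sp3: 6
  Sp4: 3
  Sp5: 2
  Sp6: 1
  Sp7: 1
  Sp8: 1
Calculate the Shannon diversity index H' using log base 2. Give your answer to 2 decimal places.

2.61

Total N = 1+1+6+3+2+1+1+1 = 16, so the proportions are 0.0625, 0.0625, 0.375, 0.1875, 0.125, 0.0625, 0.0625, 0.0625 (working shown to 4 dp, full precision carried).
Each pᵢ log₂ pᵢ term: 0.0625×(-4.0000)=-0.2500, 0.0625×(-4.0000)=-0.2500, 0.375×(-1.4150)=-0.5306, 0.1875×(-2.4150)=-0.4528, 0.125×(-3.0000)=-0.3750, 0.0625×(-4.0000)=-0.2500, 0.0625×(-4.0000)=-0.2500, 0.0625×(-4.0000)=-0.2500.
Sum = -2.6085, so H' = 2.61.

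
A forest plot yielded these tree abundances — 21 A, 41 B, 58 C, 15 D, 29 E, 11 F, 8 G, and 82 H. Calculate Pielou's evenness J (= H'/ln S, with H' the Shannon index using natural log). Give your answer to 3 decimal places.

0.879

Total N = 21+41+58+15+29+11+8+82 = 265, so the proportions are 0.07925, 0.15472, 0.21887, 0.0566, 0.10943, 0.04151, 0.03019, 0.30943 (working shown to 5 dp, full precision carried).
H' = −Σ pᵢ ln pᵢ = −((-0.20090) + (-0.28873) + (-0.33252) + (-0.16255) + (-0.24212) + (-0.13208) + (-0.10567) + (-0.36297)) = 1.82753.
With S = 8 species, ln S = 2.07944, so J = 1.82753/2.07944 = 0.87886, i.e. 0.879 to 3 decimal places.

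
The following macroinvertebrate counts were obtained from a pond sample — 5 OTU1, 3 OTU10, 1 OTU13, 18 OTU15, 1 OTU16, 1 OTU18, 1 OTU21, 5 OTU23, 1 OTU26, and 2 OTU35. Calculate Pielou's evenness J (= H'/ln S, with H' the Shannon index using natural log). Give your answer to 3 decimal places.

0.748

Total N = 5+3+1+18+1+1+1+5+1+2 = 38, so the proportions are 0.13158, 0.07895, 0.02632, 0.47368, 0.02632, 0.02632, 0.02632, 0.13158, 0.02632, 0.05263 (working shown to 5 dp, full precision carried).
H' = −Σ pᵢ ln pᵢ = −((-0.26686) + (-0.20045) + (-0.09573) + (-0.35394) + (-0.09573) + (-0.09573) + (-0.09573) + (-0.26686) + (-0.09573) + (-0.15497)) = 1.72171.
With S = 10 species, ln S = 2.30259, so J = 1.72171/2.30259 = 0.74773, i.e. 0.748 to 3 decimal places.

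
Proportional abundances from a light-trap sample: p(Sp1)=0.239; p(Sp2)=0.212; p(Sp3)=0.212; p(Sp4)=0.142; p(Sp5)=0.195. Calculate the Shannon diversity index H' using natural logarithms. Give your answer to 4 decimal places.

Each pᵢ ln pᵢ term (working shown to 6 dp, full precision carried): 0.239×(-1.431292)=-0.342079, 0.212×(-1.551169)=-0.328848, 0.212×(-1.551169)=-0.328848, 0.142×(-1.951928)=-0.277174, 0.195×(-1.634756)=-0.318777.
Sum = -1.595726, so H' = 1.5957.

1.5957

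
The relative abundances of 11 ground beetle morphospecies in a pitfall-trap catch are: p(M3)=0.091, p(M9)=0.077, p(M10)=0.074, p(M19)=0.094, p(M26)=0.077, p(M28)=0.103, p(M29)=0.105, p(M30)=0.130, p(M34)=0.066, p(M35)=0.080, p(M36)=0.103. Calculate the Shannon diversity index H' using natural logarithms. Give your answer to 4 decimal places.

Each pᵢ ln pᵢ term (working shown to 6 dp, full precision carried): 0.091×(-2.396896)=-0.218118, 0.077×(-2.563950)=-0.197424, 0.074×(-2.603690)=-0.192673, 0.094×(-2.364460)=-0.222259, 0.077×(-2.563950)=-0.197424, 0.103×(-2.273026)=-0.234122, 0.105×(-2.253795)=-0.236648, 0.13×(-2.040221)=-0.265229, 0.066×(-2.718101)=-0.179395, 0.08×(-2.525729)=-0.202058, 0.103×(-2.273026)=-0.234122.
Sum = -2.379472, so H' = 2.3795.

2.3795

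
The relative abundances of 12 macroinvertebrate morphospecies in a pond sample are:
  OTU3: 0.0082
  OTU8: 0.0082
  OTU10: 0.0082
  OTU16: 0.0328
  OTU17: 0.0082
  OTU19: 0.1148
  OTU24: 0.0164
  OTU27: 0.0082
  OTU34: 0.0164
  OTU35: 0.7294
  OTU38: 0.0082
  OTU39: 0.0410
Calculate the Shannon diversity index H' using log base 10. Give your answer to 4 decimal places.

Each pᵢ log₁₀ pᵢ term (working shown to 6 dp, full precision carried): 0.0082×(-2.086186)=-0.017107, 0.0082×(-2.086186)=-0.017107, 0.0082×(-2.086186)=-0.017107, 0.0328×(-1.484126)=-0.048679, 0.0082×(-2.086186)=-0.017107, 0.1148×(-0.940058)=-0.107919, 0.0164×(-1.785156)=-0.029277, 0.0082×(-2.086186)=-0.017107, 0.0164×(-1.785156)=-0.029277, 0.7294×(-0.137034)=-0.099953, 0.0082×(-2.086186)=-0.017107, 0.041×(-1.387216)=-0.056876.
Sum = -0.474620, so H' = 0.4746.

0.4746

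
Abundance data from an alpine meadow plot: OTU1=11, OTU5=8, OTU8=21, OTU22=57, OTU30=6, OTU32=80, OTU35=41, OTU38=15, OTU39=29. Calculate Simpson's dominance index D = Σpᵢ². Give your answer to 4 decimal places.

0.1818

Total N = 11+8+21+57+6+80+41+15+29 = 268, so the proportions are 0.041045, 0.029851, 0.078358, 0.212687, 0.022388, 0.298507, 0.152985, 0.05597, 0.108209 (working shown to 6 dp, full precision carried).
D = 0.041045² + 0.029851² + 0.078358² + 0.212687² + 0.022388² + 0.298507² + 0.152985² + 0.05597² + 0.108209² = 0.001685 + 0.000891 + 0.006140 + 0.045236 + 0.000501 + 0.089107 + 0.023404 + 0.003133 + 0.011709 = 0.181806.
To 4 decimal places, D = 0.1818.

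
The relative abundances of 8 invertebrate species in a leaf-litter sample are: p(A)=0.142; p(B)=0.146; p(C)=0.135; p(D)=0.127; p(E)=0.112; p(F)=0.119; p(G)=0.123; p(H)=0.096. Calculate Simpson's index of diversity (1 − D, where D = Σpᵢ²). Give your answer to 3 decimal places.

D = 0.142² + 0.146² + 0.135² + 0.127² + 0.112² + 0.119² + 0.123² + 0.096² = 0.02016 + 0.02132 + 0.01823 + 0.01613 + 0.01254 + 0.01416 + 0.01513 + 0.00922 = 0.12688 (working shown to 5 dp, full precision carried).
So 1 − D = 0.87312, i.e. 0.873 to 3 decimal places.

0.873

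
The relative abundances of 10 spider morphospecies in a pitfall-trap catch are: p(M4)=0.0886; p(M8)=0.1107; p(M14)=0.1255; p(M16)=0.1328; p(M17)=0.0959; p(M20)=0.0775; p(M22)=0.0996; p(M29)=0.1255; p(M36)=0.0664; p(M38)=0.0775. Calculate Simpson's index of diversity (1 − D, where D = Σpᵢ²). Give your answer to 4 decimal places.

0.8952

D = 0.0886² + 0.1107² + 0.1255² + 0.1328² + 0.0959² + 0.0775² + 0.0996² + 0.1255² + 0.0664² + 0.0775² = 0.007850 + 0.012254 + 0.015750 + 0.017636 + 0.009197 + 0.006006 + 0.009920 + 0.015750 + 0.004409 + 0.006006 = 0.104779 (working shown to 6 dp, full precision carried).
So 1 − D = 0.895221, i.e. 0.8952 to 4 decimal places.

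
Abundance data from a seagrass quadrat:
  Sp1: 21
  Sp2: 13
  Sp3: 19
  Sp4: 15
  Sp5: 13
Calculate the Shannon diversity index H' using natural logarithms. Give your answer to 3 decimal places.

Total N = 21+13+19+15+13 = 81, so the proportions are 0.25926, 0.16049, 0.23457, 0.18519, 0.16049 (working shown to 5 dp, full precision carried).
Each pᵢ ln pᵢ term: 0.25926×(-1.34993)=-0.34998, 0.16049×(-1.82950)=-0.29362, 0.23457×(-1.45001)=-0.34013, 0.18519×(-1.68640)=-0.31230, 0.16049×(-1.82950)=-0.29362.
Sum = -1.58965, so H' = 1.590.

1.590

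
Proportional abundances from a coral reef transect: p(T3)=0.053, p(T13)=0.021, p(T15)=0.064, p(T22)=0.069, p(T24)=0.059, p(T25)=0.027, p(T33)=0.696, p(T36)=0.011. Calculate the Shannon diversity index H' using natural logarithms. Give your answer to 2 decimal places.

1.16

Each pᵢ ln pᵢ term (working shown to 4 dp, full precision carried): 0.053×(-2.9375)=-0.1557, 0.021×(-3.8632)=-0.0811, 0.064×(-2.7489)=-0.1759, 0.069×(-2.6736)=-0.1845, 0.059×(-2.8302)=-0.1670, 0.027×(-3.6119)=-0.0975, 0.696×(-0.3624)=-0.2522, 0.011×(-4.5099)=-0.0496.
Sum = -1.1636, so H' = 1.16.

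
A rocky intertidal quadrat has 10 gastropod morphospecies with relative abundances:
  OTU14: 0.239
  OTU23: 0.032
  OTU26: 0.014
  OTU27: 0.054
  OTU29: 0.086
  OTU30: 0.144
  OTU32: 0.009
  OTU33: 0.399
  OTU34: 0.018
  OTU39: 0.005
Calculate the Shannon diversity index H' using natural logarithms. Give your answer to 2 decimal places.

1.67

Each pᵢ ln pᵢ term (working shown to 4 dp, full precision carried): 0.239×(-1.4313)=-0.3421, 0.032×(-3.4420)=-0.1101, 0.014×(-4.2687)=-0.0598, 0.054×(-2.9188)=-0.1576, 0.086×(-2.4534)=-0.2110, 0.144×(-1.9379)=-0.2791, 0.009×(-4.7105)=-0.0424, 0.399×(-0.9188)=-0.3666, 0.018×(-4.0174)=-0.0723, 0.005×(-5.2983)=-0.0265.
Sum = -1.6675, so H' = 1.67.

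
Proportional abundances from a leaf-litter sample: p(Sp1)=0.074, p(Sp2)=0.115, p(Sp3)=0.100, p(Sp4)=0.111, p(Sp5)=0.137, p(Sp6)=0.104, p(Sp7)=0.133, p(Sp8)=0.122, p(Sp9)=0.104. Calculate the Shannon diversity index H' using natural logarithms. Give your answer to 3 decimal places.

Each pᵢ ln pᵢ term (working shown to 5 dp, full precision carried): 0.074×(-2.60369)=-0.19267, 0.115×(-2.16282)=-0.24872, 0.1×(-2.30259)=-0.23026, 0.111×(-2.19823)=-0.24400, 0.137×(-1.98777)=-0.27233, 0.104×(-2.26336)=-0.23539, 0.133×(-2.01741)=-0.26832, 0.122×(-2.10373)=-0.25666, 0.104×(-2.26336)=-0.23539.
Sum = -2.18373, so H' = 2.184.

2.184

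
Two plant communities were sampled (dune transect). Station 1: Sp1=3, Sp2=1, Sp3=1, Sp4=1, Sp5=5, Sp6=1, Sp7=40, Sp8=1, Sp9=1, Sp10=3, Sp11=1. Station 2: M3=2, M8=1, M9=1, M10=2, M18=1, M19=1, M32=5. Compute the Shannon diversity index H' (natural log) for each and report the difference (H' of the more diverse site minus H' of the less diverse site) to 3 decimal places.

Station 1: N=58, proportions 0.051724, 0.017241, 0.017241, 0.017241, 0.086207, 0.017241, 0.689655, 0.017241, 0.017241, 0.051724, 0.017241, giving H' = 1.263994 (working shown to 6 dp, full precision carried).
Station 2: N=13, proportions 0.153846, 0.076923, 0.076923, 0.153846, 0.076923, 0.076923, 0.384615, giving H' = 1.732659.
Difference = |1.263994 − 1.732659| = 0.468665, i.e. 0.469 to 3 decimal places.

0.469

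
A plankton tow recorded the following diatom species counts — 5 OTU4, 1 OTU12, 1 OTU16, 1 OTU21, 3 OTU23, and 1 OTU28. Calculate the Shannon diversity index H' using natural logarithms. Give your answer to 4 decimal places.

Total N = 5+1+1+1+3+1 = 12, so the proportions are 0.416667, 0.083333, 0.083333, 0.083333, 0.25, 0.083333 (working shown to 6 dp, full precision carried).
Each pᵢ ln pᵢ term: 0.416667×(-0.875469)=-0.364779, 0.083333×(-2.484907)=-0.207076, 0.083333×(-2.484907)=-0.207076, 0.083333×(-2.484907)=-0.207076, 0.25×(-1.386294)=-0.346574, 0.083333×(-2.484907)=-0.207076.
Sum = -1.539654, so H' = 1.5397.

1.5397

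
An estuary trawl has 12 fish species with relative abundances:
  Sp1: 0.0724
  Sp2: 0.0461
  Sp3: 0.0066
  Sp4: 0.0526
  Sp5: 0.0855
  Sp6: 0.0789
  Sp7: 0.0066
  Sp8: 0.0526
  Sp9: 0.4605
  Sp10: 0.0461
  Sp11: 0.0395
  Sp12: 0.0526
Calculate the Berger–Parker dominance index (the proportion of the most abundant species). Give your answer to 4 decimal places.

The largest proportion is 0.4605, i.e. d = 0.4605 to 4 decimal places.

0.4605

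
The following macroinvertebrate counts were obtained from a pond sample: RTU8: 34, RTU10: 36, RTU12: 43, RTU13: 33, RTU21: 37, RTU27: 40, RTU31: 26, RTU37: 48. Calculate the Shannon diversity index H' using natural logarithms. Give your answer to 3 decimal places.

2.065

Total N = 34+36+43+33+37+40+26+48 = 297, so the proportions are 0.11448, 0.12121, 0.14478, 0.11111, 0.12458, 0.13468, 0.08754, 0.16162 (working shown to 5 dp, full precision carried).
Each pᵢ ln pᵢ term: 0.11448×(-2.16737)=-0.24812, 0.12121×(-2.11021)=-0.25578, 0.14478×(-1.93253)=-0.27979, 0.11111×(-2.19722)=-0.24414, 0.12458×(-2.08281)=-0.25948, 0.13468×(-2.00485)=-0.27001, 0.08754×(-2.43564)=-0.21322, 0.16162×(-1.82253)=-0.29455.
Sum = -2.06509, so H' = 2.065.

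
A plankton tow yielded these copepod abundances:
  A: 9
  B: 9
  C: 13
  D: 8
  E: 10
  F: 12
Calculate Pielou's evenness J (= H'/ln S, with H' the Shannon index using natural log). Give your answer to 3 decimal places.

0.992

Total N = 9+9+13+8+10+12 = 61, so the proportions are 0.14754, 0.14754, 0.21311, 0.13115, 0.16393, 0.19672 (working shown to 5 dp, full precision carried).
H' = −Σ pᵢ ln pᵢ = −((-0.28234) + (-0.28234) + (-0.32946) + (-0.26642) + (-0.29644) + (-0.31986)) = 1.77686.
With S = 6 species, ln S = 1.79176, so J = 1.77686/1.79176 = 0.99169, i.e. 0.992 to 3 decimal places.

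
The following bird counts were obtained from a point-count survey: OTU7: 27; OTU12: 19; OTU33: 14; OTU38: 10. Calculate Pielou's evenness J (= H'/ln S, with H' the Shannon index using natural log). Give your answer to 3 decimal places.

Total N = 27+19+14+10 = 70, so the proportions are 0.38571, 0.27143, 0.2, 0.14286 (working shown to 5 dp, full precision carried).
H' = −Σ pᵢ ln pᵢ = −((-0.36745) + (-0.35396) + (-0.32189) + (-0.27799)) = 1.32129.
With S = 4 species, ln S = 1.38629, so J = 1.32129/1.38629 = 0.95311, i.e. 0.953 to 3 decimal places.

0.953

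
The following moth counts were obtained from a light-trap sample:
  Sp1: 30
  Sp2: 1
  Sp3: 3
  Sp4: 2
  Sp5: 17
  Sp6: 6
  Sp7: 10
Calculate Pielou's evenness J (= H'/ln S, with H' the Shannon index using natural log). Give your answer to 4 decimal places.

Total N = 30+1+3+2+17+6+10 = 69, so the proportions are 0.434783, 0.014493, 0.043478, 0.028986, 0.246377, 0.086957, 0.144928 (working shown to 6 dp, full precision carried).
H' = −Σ pᵢ ln pᵢ = −((-0.362134) + (-0.061364) + (-0.136326) + (-0.102637) + (-0.345148) + (-0.212378) + (-0.279931)) = 1.499917.
With S = 7 species, ln S = 1.945910, so J = 1.499917/1.945910 = 0.770805, i.e. 0.7708 to 4 decimal places.

0.7708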